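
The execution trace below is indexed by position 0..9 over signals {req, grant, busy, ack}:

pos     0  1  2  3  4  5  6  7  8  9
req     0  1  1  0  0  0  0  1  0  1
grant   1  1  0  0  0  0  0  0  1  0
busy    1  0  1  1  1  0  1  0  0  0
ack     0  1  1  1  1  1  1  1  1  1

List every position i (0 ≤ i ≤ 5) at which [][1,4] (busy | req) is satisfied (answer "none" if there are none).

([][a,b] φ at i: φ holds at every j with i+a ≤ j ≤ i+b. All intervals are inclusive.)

Evaluate at each i in [0,5]:
  i=0: ✓ (all of [1,4])
  i=1: ✗ (fails at j=5)
  i=2: ✗ (fails at j=5)
  i=3: ✗ (fails at j=5)
  i=4: ✗ (fails at j=5)
  i=5: ✗ (fails at j=8)

0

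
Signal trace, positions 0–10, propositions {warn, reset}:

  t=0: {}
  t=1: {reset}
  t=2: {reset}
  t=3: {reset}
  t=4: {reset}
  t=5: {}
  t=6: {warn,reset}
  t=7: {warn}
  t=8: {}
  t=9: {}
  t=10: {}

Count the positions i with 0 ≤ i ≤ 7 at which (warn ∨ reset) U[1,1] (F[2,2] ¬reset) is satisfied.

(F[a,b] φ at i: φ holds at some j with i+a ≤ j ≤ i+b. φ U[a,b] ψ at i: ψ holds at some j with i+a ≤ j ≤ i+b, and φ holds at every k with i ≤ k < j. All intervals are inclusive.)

Evaluate at each i in [0,7]:
  i=0: ✗ (no rhs in [1,1])
  i=1: ✗ (no rhs in [2,2])
  i=2: ✓ (rhs at j=3; lhs holds on [2,2])
  i=3: ✗ (no rhs in [4,4])
  i=4: ✓ (rhs at j=5; lhs holds on [4,4])
  i=5: ✗ (lhs fails at k=5 before rhs at j=6)
  i=6: ✓ (rhs at j=7; lhs holds on [6,6])
  i=7: ✓ (rhs at j=8; lhs holds on [7,7])
Positions where it holds: {2, 4, 6, 7} → 4.

4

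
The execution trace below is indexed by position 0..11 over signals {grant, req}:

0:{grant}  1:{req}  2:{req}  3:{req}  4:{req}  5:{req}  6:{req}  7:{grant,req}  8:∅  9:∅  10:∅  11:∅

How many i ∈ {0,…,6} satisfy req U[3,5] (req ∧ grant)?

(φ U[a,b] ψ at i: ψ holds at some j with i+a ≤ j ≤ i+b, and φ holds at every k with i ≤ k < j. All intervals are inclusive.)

Evaluate at each i in [0,6]:
  i=0: ✗ (no rhs in [3,5])
  i=1: ✗ (no rhs in [4,6])
  i=2: ✓ (rhs at j=7; lhs holds on [2,6])
  i=3: ✓ (rhs at j=7; lhs holds on [3,6])
  i=4: ✓ (rhs at j=7; lhs holds on [4,6])
  i=5: ✗ (no rhs in [8,10])
  i=6: ✗ (no rhs in [9,11])
Positions where it holds: {2, 3, 4} → 3.

3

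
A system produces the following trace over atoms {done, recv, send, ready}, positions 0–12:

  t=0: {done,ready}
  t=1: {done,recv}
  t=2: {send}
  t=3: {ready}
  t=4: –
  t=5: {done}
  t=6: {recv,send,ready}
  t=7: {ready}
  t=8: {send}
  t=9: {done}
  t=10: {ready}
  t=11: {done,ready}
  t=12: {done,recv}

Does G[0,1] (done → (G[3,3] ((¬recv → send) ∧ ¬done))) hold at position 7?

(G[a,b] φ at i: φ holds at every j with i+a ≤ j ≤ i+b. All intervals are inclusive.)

Holds

Check (done → (G[3,3] ((¬recv → send) ∧ ¬done))) at every j in [7,8]:
  j=7: antecedent false → ✓
  j=8: antecedent false → ✓
All positions satisfy it → formula holds.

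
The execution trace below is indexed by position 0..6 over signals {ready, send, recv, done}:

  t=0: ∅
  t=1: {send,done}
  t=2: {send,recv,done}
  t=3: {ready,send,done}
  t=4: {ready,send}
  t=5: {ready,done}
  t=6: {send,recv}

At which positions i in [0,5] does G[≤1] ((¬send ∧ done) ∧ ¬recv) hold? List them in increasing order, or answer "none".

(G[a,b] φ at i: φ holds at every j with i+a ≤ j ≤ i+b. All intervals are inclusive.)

Evaluate at each i in [0,5]:
  i=0: ✗ (fails at j=0)
  i=1: ✗ (fails at j=1)
  i=2: ✗ (fails at j=2)
  i=3: ✗ (fails at j=3)
  i=4: ✗ (fails at j=4)
  i=5: ✗ (fails at j=6)

none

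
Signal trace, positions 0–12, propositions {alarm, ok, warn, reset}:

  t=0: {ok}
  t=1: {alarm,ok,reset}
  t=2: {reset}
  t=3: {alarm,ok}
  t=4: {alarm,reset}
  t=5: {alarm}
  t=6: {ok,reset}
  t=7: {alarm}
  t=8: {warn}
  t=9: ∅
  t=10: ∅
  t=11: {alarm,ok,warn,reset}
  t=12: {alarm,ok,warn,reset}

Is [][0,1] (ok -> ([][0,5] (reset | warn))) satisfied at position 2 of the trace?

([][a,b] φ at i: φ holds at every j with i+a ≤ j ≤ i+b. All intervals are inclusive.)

No

Check (ok -> ([][0,5] (reset | warn))) at every j in [2,3]:
  j=2: antecedent false → ✓
  j=3: antecedent true; consequent fails at 3 → ✗
Fails at j=3 → formula fails.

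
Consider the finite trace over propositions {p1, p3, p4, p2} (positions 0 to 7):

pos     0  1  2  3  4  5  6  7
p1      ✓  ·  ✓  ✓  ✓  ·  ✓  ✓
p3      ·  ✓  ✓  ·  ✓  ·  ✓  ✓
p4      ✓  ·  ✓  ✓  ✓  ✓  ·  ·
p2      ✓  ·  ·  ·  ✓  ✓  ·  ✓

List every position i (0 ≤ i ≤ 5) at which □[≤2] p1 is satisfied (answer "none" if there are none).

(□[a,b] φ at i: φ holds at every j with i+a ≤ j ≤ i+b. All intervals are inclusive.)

2

Evaluate at each i in [0,5]:
  i=0: ✗ (fails at j=1)
  i=1: ✗ (fails at j=1)
  i=2: ✓ (all of [2,4])
  i=3: ✗ (fails at j=5)
  i=4: ✗ (fails at j=5)
  i=5: ✗ (fails at j=5)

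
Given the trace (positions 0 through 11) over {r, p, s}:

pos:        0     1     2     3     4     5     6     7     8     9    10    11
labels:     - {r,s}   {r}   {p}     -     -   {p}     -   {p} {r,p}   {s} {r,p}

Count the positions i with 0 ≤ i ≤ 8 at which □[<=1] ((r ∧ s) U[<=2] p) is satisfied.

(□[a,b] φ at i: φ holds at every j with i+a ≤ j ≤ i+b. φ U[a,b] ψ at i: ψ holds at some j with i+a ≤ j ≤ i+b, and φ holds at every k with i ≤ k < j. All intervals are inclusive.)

1

Evaluate at each i in [0,8]:
  i=0: ✗ (fails at j=0)
  i=1: ✗ (fails at j=1)
  i=2: ✗ (fails at j=2)
  i=3: ✗ (fails at j=4)
  i=4: ✗ (fails at j=4)
  i=5: ✗ (fails at j=5)
  i=6: ✗ (fails at j=7)
  i=7: ✗ (fails at j=7)
  i=8: ✓ (all of [8,9])
Positions where it holds: {8} → 1.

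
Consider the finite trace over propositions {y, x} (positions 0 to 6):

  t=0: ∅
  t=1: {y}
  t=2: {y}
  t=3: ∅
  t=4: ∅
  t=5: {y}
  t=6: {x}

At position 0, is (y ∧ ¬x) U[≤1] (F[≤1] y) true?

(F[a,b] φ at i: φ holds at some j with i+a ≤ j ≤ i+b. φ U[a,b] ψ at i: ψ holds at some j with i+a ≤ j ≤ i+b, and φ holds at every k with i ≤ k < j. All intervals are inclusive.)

Need some j in [0,1] with F[≤1] y, and (y ∧ ¬x) at every k in [0,j-1].
  j=0: F[≤1] y holds; no prefix to check → satisfied.

Yes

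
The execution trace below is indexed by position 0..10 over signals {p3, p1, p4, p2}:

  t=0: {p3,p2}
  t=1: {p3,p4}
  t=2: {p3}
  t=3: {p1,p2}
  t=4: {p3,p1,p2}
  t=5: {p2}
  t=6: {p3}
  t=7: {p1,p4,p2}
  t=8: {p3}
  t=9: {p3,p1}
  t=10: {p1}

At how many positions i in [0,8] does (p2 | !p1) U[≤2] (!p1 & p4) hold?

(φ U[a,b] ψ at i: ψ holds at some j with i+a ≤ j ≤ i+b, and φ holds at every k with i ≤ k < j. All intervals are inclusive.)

Evaluate at each i in [0,8]:
  i=0: ✓ (rhs at j=1; lhs holds on [0,0])
  i=1: ✓ (rhs at j=1)
  i=2: ✗ (no rhs in [2,4])
  i=3: ✗ (no rhs in [3,5])
  i=4: ✗ (no rhs in [4,6])
  i=5: ✗ (no rhs in [5,7])
  i=6: ✗ (no rhs in [6,8])
  i=7: ✗ (no rhs in [7,9])
  i=8: ✗ (no rhs in [8,10])
Positions where it holds: {0, 1} → 2.

2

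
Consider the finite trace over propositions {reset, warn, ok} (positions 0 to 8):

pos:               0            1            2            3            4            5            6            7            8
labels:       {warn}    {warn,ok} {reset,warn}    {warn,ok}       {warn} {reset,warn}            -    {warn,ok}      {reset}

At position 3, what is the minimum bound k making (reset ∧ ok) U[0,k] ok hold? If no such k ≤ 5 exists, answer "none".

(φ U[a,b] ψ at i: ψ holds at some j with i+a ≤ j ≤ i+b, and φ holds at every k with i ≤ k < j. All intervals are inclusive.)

Need earliest j ≥ 3 with ok, and (reset ∧ ok) at every k in [3,j-1].
  j=3: rhs holds (empty prefix). k = 0.

0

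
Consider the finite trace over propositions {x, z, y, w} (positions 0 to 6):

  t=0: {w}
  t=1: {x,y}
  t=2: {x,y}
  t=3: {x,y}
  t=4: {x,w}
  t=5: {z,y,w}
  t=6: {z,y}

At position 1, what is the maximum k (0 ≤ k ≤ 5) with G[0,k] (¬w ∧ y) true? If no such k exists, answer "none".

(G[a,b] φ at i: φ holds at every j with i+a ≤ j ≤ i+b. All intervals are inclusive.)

(¬w ∧ y) must hold from j=1 onward; find where it first fails.
  j=1: holds
  j=2: holds
  j=3: holds
  j=4: fails
Holds on [1,3], so largest k = 2.

2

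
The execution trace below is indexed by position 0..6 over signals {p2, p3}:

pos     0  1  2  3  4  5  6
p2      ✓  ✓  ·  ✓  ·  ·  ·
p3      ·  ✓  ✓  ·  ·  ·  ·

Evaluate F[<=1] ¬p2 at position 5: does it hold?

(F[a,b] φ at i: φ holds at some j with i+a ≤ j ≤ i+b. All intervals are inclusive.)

Yes

Check ¬p2 at each j in [5,6]:
  j=5: true
  j=6: true
Found at j=5 → formula holds.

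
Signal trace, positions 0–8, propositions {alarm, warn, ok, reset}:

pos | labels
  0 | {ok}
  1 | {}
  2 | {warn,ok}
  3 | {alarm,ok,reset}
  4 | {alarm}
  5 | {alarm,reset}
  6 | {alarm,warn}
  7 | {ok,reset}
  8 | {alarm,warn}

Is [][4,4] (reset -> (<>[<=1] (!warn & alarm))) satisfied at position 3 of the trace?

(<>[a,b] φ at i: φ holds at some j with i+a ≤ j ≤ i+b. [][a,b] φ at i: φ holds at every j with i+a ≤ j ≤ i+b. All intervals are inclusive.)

Check (reset -> (<>[<=1] (!warn & alarm))) at every j in [7,7]:
  j=7: antecedent true; consequent fails (none in [7,8]) → ✗
Fails at j=7 → formula fails.

False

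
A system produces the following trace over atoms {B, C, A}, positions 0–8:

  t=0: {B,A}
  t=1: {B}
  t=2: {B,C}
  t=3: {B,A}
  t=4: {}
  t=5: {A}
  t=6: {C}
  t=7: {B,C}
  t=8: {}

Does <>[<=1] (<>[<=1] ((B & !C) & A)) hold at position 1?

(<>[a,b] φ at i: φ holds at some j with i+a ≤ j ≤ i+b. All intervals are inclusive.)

Check <>[<=1] ((B & !C) & A) at each j in [1,2]:
  j=1: fails (none in [1,2])
  j=2: holds (witness at 3)
Found at j=2 → formula holds.

Holds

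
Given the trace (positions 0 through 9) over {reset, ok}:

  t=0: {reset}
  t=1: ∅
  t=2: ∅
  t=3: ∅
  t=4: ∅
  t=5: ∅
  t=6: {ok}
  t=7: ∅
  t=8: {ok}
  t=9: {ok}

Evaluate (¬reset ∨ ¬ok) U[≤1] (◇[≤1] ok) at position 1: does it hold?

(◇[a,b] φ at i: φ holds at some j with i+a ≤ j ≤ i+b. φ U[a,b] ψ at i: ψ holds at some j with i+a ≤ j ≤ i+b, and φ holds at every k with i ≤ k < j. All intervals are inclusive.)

False

Need some j in [1,2] with ◇[≤1] ok, and (¬reset ∨ ¬ok) at every k in [1,j-1].
  j=1: ◇[≤1] ok — fails (none in [1,2]).
  j=2: ◇[≤1] ok — fails (none in [2,3]).
No j in the window works → until fails.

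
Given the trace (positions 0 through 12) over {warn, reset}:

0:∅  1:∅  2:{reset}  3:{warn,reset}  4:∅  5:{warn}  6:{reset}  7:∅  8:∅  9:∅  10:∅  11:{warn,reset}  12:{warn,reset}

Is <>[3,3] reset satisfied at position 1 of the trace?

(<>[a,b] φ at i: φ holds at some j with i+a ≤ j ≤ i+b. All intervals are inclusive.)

Check reset at each j in [4,4]:
  j=4: false
No position in the window satisfies it → formula fails.

Does not hold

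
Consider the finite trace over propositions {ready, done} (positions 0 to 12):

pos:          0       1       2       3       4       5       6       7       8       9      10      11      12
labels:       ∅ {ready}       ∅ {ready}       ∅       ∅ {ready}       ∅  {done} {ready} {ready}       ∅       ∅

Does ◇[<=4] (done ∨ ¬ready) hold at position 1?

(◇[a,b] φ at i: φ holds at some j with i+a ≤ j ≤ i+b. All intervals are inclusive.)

Holds

Check (done ∨ ¬ready) at each j in [1,5]:
  j=1: false
  j=2: true
  j=3: false
  j=4: true
  j=5: true
Found at j=2 → formula holds.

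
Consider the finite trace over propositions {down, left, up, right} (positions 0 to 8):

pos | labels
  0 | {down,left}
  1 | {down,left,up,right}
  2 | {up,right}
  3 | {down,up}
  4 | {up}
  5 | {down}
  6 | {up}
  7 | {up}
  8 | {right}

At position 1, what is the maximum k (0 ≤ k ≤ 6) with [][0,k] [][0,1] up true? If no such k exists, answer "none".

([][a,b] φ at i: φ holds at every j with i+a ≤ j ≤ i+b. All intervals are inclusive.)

2

[][0,1] up must hold from j=1 onward; find where it first fails.
  j=1: holds
  j=2: holds
  j=3: holds
  j=4: fails
Holds on [1,3], so largest k = 2.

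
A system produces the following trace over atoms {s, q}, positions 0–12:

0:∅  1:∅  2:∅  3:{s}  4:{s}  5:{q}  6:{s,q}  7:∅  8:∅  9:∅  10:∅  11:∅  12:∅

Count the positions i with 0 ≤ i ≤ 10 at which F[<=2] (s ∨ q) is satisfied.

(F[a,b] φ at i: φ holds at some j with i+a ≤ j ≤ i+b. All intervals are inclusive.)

6

Evaluate at each i in [0,10]:
  i=0: ✗ (none in [0,2])
  i=1: ✓ (witness j=3)
  i=2: ✓ (witness j=3)
  i=3: ✓ (witness j=3)
  i=4: ✓ (witness j=4)
  i=5: ✓ (witness j=5)
  i=6: ✓ (witness j=6)
  i=7: ✗ (none in [7,9])
  i=8: ✗ (none in [8,10])
  i=9: ✗ (none in [9,11])
  i=10: ✗ (none in [10,12])
Positions where it holds: {1, 2, 3, 4, 5, 6} → 6.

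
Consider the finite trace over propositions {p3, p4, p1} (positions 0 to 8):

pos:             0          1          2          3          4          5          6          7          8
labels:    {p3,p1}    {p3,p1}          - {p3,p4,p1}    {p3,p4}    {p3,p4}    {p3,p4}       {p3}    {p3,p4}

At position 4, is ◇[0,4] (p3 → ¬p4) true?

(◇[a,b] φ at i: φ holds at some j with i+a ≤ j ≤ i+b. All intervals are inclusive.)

Check (p3 → ¬p4) at each j in [4,8]:
  j=4: false
  j=5: false
  j=6: false
  j=7: true
  j=8: false
Found at j=7 → formula holds.

True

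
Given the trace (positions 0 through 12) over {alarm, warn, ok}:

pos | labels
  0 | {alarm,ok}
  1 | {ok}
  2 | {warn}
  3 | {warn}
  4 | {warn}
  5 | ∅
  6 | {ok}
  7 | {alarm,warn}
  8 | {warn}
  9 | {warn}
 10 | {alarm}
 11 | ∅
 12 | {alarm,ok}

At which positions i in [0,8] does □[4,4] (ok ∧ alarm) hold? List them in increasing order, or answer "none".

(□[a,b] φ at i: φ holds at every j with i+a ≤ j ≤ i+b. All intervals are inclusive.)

Evaluate at each i in [0,8]:
  i=0: ✗ (fails at j=4)
  i=1: ✗ (fails at j=5)
  i=2: ✗ (fails at j=6)
  i=3: ✗ (fails at j=7)
  i=4: ✗ (fails at j=8)
  i=5: ✗ (fails at j=9)
  i=6: ✗ (fails at j=10)
  i=7: ✗ (fails at j=11)
  i=8: ✓ (all of [12,12])

8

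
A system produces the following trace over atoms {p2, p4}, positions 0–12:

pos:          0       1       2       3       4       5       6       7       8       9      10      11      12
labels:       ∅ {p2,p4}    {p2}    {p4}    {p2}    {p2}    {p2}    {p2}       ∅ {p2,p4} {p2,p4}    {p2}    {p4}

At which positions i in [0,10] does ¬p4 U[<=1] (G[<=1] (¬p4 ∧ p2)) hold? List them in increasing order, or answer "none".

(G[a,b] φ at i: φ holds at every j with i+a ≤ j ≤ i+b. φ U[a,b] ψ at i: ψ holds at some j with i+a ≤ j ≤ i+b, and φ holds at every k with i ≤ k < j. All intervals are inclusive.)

Evaluate at each i in [0,10]:
  i=0: ✗ (no rhs in [0,1])
  i=1: ✗ (no rhs in [1,2])
  i=2: ✗ (no rhs in [2,3])
  i=3: ✗ (lhs fails at k=3 before rhs at j=4)
  i=4: ✓ (rhs at j=4)
  i=5: ✓ (rhs at j=5)
  i=6: ✓ (rhs at j=6)
  i=7: ✗ (no rhs in [7,8])
  i=8: ✗ (no rhs in [8,9])
  i=9: ✗ (no rhs in [9,10])
  i=10: ✗ (no rhs in [10,11])

4, 5, 6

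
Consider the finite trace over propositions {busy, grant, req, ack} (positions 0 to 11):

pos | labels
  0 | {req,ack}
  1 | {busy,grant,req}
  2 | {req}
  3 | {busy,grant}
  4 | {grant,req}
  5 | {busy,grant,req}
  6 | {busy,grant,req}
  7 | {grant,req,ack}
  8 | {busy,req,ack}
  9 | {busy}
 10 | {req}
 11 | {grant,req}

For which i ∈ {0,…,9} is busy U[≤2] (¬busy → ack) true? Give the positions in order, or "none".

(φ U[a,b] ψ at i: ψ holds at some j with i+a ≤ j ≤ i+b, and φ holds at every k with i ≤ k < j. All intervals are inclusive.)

0, 1, 3, 5, 6, 7, 8, 9

Evaluate at each i in [0,9]:
  i=0: ✓ (rhs at j=0)
  i=1: ✓ (rhs at j=1)
  i=2: ✗ (lhs fails at k=2 before rhs at j=3)
  i=3: ✓ (rhs at j=3)
  i=4: ✗ (lhs fails at k=4 before rhs at j=5)
  i=5: ✓ (rhs at j=5)
  i=6: ✓ (rhs at j=6)
  i=7: ✓ (rhs at j=7)
  i=8: ✓ (rhs at j=8)
  i=9: ✓ (rhs at j=9)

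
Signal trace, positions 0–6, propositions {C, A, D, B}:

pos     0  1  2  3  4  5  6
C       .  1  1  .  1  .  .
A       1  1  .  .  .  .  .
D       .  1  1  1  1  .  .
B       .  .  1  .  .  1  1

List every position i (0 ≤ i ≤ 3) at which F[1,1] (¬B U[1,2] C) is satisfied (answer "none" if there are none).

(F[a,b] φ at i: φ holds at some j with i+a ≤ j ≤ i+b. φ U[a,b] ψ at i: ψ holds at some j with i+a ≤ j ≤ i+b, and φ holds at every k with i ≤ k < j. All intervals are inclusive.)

Evaluate at each i in [0,3]:
  i=0: ✓ (witness j=1)
  i=1: ✗ (none in [2,2])
  i=2: ✓ (witness j=3)
  i=3: ✗ (none in [4,4])

0, 2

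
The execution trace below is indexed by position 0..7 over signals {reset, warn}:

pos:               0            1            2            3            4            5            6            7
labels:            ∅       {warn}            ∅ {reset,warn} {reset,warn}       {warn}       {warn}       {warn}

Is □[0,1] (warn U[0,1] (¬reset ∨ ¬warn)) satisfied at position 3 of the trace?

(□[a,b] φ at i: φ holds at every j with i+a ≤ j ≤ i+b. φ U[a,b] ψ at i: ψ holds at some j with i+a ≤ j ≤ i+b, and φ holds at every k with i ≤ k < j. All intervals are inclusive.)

Check (warn U[0,1] (¬reset ∨ ¬warn)) at every j in [3,4]:
  j=3: fails
  j=4: holds
Fails at j=3 → formula fails.

Does not hold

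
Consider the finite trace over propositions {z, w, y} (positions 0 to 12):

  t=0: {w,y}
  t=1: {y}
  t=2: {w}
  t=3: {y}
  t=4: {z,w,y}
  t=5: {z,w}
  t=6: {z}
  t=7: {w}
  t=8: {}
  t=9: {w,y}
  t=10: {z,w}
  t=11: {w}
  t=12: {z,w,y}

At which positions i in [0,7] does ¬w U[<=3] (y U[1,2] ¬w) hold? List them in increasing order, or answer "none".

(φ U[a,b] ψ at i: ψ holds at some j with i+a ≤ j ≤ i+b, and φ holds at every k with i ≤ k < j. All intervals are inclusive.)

Evaluate at each i in [0,7]:
  i=0: ✓ (rhs at j=0)
  i=1: ✗ (no rhs in [1,4])
  i=2: ✗ (no rhs in [2,5])
  i=3: ✗ (no rhs in [3,6])
  i=4: ✗ (no rhs in [4,7])
  i=5: ✗ (no rhs in [5,8])
  i=6: ✗ (no rhs in [6,9])
  i=7: ✗ (no rhs in [7,10])

0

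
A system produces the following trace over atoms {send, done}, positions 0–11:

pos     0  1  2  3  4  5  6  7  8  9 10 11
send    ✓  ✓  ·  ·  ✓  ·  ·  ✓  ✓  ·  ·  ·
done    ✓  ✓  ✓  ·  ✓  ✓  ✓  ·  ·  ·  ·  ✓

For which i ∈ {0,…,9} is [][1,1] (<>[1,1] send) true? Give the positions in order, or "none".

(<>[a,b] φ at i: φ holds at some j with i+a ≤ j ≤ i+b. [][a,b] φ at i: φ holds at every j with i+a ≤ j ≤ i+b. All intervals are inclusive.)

Evaluate at each i in [0,9]:
  i=0: ✗ (fails at j=1)
  i=1: ✗ (fails at j=2)
  i=2: ✓ (all of [3,3])
  i=3: ✗ (fails at j=4)
  i=4: ✗ (fails at j=5)
  i=5: ✓ (all of [6,6])
  i=6: ✓ (all of [7,7])
  i=7: ✗ (fails at j=8)
  i=8: ✗ (fails at j=9)
  i=9: ✗ (fails at j=10)

2, 5, 6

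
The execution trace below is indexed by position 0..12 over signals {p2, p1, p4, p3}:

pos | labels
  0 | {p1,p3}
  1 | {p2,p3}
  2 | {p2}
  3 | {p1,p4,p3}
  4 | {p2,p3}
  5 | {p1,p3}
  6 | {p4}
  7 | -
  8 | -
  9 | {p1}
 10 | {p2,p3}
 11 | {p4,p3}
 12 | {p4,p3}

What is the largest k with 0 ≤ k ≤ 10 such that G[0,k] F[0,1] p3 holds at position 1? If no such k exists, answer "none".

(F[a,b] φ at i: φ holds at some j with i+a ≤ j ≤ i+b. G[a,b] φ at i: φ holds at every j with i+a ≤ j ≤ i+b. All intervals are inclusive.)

4

F[0,1] p3 must hold from j=1 onward; find where it first fails.
  j=1: holds
  j=2: holds
  j=3: holds
  j=4: holds
  j=5: holds
  j=6: fails
Holds on [1,5], so largest k = 4.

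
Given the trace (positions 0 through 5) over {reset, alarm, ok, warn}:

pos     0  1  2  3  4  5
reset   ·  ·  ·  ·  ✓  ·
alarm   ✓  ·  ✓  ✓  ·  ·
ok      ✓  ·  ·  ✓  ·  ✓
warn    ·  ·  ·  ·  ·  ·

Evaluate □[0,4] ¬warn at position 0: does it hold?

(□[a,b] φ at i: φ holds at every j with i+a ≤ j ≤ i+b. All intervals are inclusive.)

Check ¬warn at every j in [0,4]:
  j=0: true
  j=1: true
  j=2: true
  j=3: true
  j=4: true
All positions satisfy it → formula holds.

Yes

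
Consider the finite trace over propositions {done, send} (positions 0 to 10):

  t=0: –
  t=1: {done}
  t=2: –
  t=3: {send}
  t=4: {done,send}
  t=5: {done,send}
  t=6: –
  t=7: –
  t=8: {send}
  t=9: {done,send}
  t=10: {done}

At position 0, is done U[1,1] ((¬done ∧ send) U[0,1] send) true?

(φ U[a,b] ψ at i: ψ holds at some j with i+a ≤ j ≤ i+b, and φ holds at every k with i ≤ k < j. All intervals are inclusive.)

Need some j in [1,1] with ((¬done ∧ send) U[0,1] send), and done at every k in [0,j-1].
  j=1: ((¬done ∧ send) U[0,1] send) — fails.
No j in the window works → until fails.

Does not hold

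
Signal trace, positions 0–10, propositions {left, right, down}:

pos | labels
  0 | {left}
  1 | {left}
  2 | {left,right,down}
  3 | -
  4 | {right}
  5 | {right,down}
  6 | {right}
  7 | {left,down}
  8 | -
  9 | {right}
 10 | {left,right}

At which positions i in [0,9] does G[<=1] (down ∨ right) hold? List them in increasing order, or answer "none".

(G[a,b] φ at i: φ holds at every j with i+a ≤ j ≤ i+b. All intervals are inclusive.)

Evaluate at each i in [0,9]:
  i=0: ✗ (fails at j=0)
  i=1: ✗ (fails at j=1)
  i=2: ✗ (fails at j=3)
  i=3: ✗ (fails at j=3)
  i=4: ✓ (all of [4,5])
  i=5: ✓ (all of [5,6])
  i=6: ✓ (all of [6,7])
  i=7: ✗ (fails at j=8)
  i=8: ✗ (fails at j=8)
  i=9: ✓ (all of [9,10])

4, 5, 6, 9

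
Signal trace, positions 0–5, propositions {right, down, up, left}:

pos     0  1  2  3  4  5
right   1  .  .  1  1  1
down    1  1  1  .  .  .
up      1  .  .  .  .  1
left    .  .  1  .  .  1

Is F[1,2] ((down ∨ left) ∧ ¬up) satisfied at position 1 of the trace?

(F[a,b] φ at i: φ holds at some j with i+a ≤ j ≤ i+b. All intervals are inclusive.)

Check ((down ∨ left) ∧ ¬up) at each j in [2,3]:
  j=2: true
  j=3: false
Found at j=2 → formula holds.

Holds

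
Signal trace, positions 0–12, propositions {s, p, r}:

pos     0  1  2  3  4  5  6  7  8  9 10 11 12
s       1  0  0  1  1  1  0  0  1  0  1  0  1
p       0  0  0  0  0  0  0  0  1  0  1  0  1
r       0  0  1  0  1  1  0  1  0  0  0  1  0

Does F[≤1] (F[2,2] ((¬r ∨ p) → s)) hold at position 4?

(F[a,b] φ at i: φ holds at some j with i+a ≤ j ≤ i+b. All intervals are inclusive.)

Check F[2,2] ((¬r ∨ p) → s) at each j in [4,5]:
  j=4: fails (none in [6,6])
  j=5: holds (witness at 7)
Found at j=5 → formula holds.

Holds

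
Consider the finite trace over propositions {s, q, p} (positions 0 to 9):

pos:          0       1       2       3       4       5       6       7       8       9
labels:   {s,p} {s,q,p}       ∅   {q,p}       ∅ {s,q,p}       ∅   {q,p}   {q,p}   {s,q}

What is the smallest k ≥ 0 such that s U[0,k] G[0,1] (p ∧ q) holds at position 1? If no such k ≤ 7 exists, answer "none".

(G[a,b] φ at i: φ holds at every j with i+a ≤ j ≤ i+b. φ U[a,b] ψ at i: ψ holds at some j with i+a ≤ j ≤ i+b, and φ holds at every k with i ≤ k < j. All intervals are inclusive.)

Need earliest j ≥ 1 with G[0,1] (p ∧ q), and s at every k in [1,j-1].
  j=1: rhs fails.
  j=2: rhs fails.
  j=3: rhs fails.
  j=4: rhs fails.
  j=5: rhs fails.
  j=6: rhs fails.
  j=7: rhs holds but lhs fails at k=2.
  j=8: rhs fails.
No witness within the range → none.

none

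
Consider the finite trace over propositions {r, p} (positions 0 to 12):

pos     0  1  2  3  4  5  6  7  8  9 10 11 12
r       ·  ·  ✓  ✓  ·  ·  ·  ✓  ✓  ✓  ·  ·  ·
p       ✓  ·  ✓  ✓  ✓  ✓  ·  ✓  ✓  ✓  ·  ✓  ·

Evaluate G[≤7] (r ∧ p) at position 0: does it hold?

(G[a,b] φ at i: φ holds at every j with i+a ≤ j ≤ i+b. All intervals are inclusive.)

Check (r ∧ p) at every j in [0,7]:
  j=0: false
  j=1: false
  j=2: true
  j=3: true
  j=4: false
  j=5: false
  j=6: false
  j=7: true
Fails at j=0 → formula fails.

No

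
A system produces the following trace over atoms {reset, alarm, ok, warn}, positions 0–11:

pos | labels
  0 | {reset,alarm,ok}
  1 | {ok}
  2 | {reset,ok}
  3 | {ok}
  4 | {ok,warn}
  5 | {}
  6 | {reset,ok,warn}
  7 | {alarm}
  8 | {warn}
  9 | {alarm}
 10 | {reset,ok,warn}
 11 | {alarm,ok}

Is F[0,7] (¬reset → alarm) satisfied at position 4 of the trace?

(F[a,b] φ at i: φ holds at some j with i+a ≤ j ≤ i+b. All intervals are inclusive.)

Yes

Check (¬reset → alarm) at each j in [4,11]:
  j=4: false
  j=5: false
  j=6: true
  j=7: true
  j=8: false
  j=9: true
  j=10: true
  j=11: true
Found at j=6 → formula holds.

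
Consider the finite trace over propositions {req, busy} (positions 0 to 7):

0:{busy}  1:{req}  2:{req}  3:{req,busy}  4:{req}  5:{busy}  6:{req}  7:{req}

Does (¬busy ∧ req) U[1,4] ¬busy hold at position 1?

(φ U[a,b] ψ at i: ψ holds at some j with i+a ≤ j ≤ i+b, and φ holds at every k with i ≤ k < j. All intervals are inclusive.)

Need some j in [2,5] with ¬busy, and (¬busy ∧ req) at every k in [1,j-1].
  j=2: ¬busy holds; (¬busy ∧ req) holds at every k in [1,1] → satisfied.

Yes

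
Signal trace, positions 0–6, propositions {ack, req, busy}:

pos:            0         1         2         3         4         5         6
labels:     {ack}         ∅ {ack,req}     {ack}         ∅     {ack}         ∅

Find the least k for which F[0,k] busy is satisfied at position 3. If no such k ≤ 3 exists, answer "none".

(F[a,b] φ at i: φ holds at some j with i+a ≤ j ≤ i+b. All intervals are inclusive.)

none

Scan j = 3,4,… for busy:
  j=3: fails
  j=4: fails
  j=5: fails
  j=6: fails
No j in [3,6] satisfies it → none.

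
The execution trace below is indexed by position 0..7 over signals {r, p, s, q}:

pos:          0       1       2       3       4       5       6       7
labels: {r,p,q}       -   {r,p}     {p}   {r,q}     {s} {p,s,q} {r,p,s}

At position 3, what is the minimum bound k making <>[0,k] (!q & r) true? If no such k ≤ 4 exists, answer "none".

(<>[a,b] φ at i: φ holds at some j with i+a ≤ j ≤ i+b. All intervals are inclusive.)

Scan j = 3,4,… for (!q & r):
  j=3: fails
  j=4: fails
  j=5: fails
  j=6: fails
  j=7: holds
First hit at j=7, so smallest k = 7-3 = 4.

4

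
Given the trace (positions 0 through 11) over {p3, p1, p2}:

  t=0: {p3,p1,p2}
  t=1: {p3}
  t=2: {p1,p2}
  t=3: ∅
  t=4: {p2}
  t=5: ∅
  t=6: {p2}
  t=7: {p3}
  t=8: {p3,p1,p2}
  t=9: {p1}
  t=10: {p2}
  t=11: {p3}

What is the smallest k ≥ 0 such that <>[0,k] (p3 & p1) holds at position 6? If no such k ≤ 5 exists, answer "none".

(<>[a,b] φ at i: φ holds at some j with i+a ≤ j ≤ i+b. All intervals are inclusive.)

2

Scan j = 6,7,… for (p3 & p1):
  j=6: fails
  j=7: fails
  j=8: holds
First hit at j=8, so smallest k = 8-6 = 2.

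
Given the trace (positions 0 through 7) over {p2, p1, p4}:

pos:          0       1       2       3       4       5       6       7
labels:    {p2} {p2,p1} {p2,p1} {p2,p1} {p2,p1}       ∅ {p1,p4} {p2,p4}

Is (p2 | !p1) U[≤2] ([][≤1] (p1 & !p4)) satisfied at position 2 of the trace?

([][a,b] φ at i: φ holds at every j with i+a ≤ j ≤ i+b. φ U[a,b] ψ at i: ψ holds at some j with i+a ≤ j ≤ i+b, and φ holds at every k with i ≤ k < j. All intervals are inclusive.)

Need some j in [2,4] with [][≤1] (p1 & !p4), and (p2 | !p1) at every k in [2,j-1].
  j=2: [][≤1] (p1 & !p4) holds; no prefix to check → satisfied.

Holds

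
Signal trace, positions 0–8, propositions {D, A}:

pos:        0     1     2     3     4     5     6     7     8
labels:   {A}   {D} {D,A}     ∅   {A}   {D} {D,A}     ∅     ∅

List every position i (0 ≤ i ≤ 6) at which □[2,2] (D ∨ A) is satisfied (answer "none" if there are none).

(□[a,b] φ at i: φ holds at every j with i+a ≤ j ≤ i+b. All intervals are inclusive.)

0, 2, 3, 4

Evaluate at each i in [0,6]:
  i=0: ✓ (all of [2,2])
  i=1: ✗ (fails at j=3)
  i=2: ✓ (all of [4,4])
  i=3: ✓ (all of [5,5])
  i=4: ✓ (all of [6,6])
  i=5: ✗ (fails at j=7)
  i=6: ✗ (fails at j=8)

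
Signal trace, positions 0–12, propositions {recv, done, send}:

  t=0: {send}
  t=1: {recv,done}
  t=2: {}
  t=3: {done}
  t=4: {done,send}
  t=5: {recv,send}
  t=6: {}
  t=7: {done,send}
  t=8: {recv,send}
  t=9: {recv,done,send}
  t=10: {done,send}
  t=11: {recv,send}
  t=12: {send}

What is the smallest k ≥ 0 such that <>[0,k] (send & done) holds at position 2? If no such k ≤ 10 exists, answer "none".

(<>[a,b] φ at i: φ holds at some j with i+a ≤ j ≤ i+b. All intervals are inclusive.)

Scan j = 2,3,… for (send & done):
  j=2: fails
  j=3: fails
  j=4: holds
First hit at j=4, so smallest k = 4-2 = 2.

2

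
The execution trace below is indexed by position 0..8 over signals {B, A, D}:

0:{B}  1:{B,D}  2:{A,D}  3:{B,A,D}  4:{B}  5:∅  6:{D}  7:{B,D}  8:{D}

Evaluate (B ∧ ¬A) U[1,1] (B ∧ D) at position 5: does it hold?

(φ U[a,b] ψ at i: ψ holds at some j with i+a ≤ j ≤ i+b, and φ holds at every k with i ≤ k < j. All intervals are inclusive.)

No

Need some j in [6,6] with (B ∧ D), and (B ∧ ¬A) at every k in [5,j-1].
  j=6: (B ∧ D) false.
No j in the window works → until fails.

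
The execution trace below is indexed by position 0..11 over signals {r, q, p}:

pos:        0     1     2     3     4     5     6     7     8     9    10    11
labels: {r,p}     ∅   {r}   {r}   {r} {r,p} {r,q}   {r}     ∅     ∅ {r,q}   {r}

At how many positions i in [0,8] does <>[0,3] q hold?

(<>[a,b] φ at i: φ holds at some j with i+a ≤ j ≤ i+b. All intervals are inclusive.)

Evaluate at each i in [0,8]:
  i=0: ✗ (none in [0,3])
  i=1: ✗ (none in [1,4])
  i=2: ✗ (none in [2,5])
  i=3: ✓ (witness j=6)
  i=4: ✓ (witness j=6)
  i=5: ✓ (witness j=6)
  i=6: ✓ (witness j=6)
  i=7: ✓ (witness j=10)
  i=8: ✓ (witness j=10)
Positions where it holds: {3, 4, 5, 6, 7, 8} → 6.

6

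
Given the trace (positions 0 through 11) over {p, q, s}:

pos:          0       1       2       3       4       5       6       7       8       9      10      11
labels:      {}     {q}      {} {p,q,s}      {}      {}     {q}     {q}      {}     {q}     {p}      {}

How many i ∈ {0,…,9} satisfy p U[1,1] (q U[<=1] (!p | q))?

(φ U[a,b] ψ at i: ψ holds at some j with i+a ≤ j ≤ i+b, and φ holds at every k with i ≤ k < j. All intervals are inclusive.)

Evaluate at each i in [0,9]:
  i=0: ✗ (lhs fails at k=0 before rhs at j=1)
  i=1: ✗ (lhs fails at k=1 before rhs at j=2)
  i=2: ✗ (lhs fails at k=2 before rhs at j=3)
  i=3: ✓ (rhs at j=4; lhs holds on [3,3])
  i=4: ✗ (lhs fails at k=4 before rhs at j=5)
  i=5: ✗ (lhs fails at k=5 before rhs at j=6)
  i=6: ✗ (lhs fails at k=6 before rhs at j=7)
  i=7: ✗ (lhs fails at k=7 before rhs at j=8)
  i=8: ✗ (lhs fails at k=8 before rhs at j=9)
  i=9: ✗ (no rhs in [10,10])
Positions where it holds: {3} → 1.

1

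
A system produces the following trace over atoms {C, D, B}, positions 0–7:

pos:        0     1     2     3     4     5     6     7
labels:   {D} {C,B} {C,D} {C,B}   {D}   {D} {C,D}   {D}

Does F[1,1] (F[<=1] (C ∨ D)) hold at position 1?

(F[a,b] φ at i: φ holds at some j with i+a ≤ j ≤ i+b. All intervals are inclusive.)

Yes

Check F[<=1] (C ∨ D) at each j in [2,2]:
  j=2: holds (witness at 2)
Found at j=2 → formula holds.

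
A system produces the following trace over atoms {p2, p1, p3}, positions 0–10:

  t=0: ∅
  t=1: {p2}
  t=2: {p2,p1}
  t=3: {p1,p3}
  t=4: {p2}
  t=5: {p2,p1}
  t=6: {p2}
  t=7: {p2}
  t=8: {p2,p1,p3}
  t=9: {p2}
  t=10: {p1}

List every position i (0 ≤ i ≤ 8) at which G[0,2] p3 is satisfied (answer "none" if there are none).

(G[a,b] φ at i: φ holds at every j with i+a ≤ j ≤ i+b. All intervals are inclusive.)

none

Evaluate at each i in [0,8]:
  i=0: ✗ (fails at j=0)
  i=1: ✗ (fails at j=1)
  i=2: ✗ (fails at j=2)
  i=3: ✗ (fails at j=4)
  i=4: ✗ (fails at j=4)
  i=5: ✗ (fails at j=5)
  i=6: ✗ (fails at j=6)
  i=7: ✗ (fails at j=7)
  i=8: ✗ (fails at j=9)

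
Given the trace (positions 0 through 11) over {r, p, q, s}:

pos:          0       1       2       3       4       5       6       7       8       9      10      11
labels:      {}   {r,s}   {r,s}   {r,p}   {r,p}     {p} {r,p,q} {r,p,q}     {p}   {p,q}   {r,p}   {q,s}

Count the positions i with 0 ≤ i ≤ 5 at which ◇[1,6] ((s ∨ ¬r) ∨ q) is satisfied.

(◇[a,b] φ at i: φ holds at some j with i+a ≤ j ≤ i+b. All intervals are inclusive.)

Evaluate at each i in [0,5]:
  i=0: ✓ (witness j=1)
  i=1: ✓ (witness j=2)
  i=2: ✓ (witness j=5)
  i=3: ✓ (witness j=5)
  i=4: ✓ (witness j=5)
  i=5: ✓ (witness j=6)
Positions where it holds: {0, 1, 2, 3, 4, 5} → 6.

6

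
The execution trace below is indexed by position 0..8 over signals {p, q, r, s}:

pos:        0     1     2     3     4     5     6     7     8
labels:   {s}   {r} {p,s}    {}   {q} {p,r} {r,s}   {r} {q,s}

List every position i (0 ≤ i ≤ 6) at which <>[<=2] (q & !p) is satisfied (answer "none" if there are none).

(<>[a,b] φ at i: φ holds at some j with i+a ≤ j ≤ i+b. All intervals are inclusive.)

2, 3, 4, 6

Evaluate at each i in [0,6]:
  i=0: ✗ (none in [0,2])
  i=1: ✗ (none in [1,3])
  i=2: ✓ (witness j=4)
  i=3: ✓ (witness j=4)
  i=4: ✓ (witness j=4)
  i=5: ✗ (none in [5,7])
  i=6: ✓ (witness j=8)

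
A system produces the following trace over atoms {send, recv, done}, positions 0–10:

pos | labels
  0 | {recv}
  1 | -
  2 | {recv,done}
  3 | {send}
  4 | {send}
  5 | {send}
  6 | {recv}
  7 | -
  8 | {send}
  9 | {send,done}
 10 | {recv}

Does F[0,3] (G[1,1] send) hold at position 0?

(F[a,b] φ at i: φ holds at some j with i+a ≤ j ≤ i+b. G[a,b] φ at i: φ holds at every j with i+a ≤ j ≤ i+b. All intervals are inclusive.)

True

Check G[1,1] send at each j in [0,3]:
  j=0: fails at 1
  j=1: fails at 2
  j=2: holds on [3,3]
  j=3: holds on [4,4]
Found at j=2 → formula holds.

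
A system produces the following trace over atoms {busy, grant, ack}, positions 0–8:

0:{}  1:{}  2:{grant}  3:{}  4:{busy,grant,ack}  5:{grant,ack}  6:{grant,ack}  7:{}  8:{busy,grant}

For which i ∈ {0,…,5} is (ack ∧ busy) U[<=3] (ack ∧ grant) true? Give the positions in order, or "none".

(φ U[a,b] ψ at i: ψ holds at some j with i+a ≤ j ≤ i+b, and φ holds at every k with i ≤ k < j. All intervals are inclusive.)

4, 5

Evaluate at each i in [0,5]:
  i=0: ✗ (no rhs in [0,3])
  i=1: ✗ (lhs fails at k=1 before rhs at j=4)
  i=2: ✗ (lhs fails at k=2 before rhs at j=4)
  i=3: ✗ (lhs fails at k=3 before rhs at j=4)
  i=4: ✓ (rhs at j=4)
  i=5: ✓ (rhs at j=5)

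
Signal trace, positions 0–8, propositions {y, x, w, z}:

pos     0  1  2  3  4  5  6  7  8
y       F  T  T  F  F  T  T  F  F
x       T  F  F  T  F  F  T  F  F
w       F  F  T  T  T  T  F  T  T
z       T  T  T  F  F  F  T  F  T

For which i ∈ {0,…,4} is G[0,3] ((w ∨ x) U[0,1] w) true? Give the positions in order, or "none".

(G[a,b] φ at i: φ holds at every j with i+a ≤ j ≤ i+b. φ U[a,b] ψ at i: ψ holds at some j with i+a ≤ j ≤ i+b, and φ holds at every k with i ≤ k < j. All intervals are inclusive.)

2, 3, 4

Evaluate at each i in [0,4]:
  i=0: ✗ (fails at j=0)
  i=1: ✗ (fails at j=1)
  i=2: ✓ (all of [2,5])
  i=3: ✓ (all of [3,6])
  i=4: ✓ (all of [4,7])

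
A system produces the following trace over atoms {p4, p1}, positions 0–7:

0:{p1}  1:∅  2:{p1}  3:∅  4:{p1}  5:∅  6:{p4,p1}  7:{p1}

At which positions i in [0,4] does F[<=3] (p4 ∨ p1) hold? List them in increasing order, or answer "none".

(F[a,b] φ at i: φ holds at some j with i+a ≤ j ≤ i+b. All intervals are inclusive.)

Evaluate at each i in [0,4]:
  i=0: ✓ (witness j=0)
  i=1: ✓ (witness j=2)
  i=2: ✓ (witness j=2)
  i=3: ✓ (witness j=4)
  i=4: ✓ (witness j=4)

0, 1, 2, 3, 4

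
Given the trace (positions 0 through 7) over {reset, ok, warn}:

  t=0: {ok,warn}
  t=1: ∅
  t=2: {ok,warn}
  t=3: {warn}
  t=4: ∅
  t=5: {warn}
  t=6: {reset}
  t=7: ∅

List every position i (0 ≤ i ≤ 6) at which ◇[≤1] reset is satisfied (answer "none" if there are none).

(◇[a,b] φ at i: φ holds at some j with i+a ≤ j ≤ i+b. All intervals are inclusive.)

5, 6

Evaluate at each i in [0,6]:
  i=0: ✗ (none in [0,1])
  i=1: ✗ (none in [1,2])
  i=2: ✗ (none in [2,3])
  i=3: ✗ (none in [3,4])
  i=4: ✗ (none in [4,5])
  i=5: ✓ (witness j=6)
  i=6: ✓ (witness j=6)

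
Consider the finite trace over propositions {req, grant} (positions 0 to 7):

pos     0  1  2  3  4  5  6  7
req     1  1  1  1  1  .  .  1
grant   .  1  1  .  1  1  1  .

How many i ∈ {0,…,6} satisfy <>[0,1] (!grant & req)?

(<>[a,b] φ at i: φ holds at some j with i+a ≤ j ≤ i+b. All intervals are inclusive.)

Evaluate at each i in [0,6]:
  i=0: ✓ (witness j=0)
  i=1: ✗ (none in [1,2])
  i=2: ✓ (witness j=3)
  i=3: ✓ (witness j=3)
  i=4: ✗ (none in [4,5])
  i=5: ✗ (none in [5,6])
  i=6: ✓ (witness j=7)
Positions where it holds: {0, 2, 3, 6} → 4.

4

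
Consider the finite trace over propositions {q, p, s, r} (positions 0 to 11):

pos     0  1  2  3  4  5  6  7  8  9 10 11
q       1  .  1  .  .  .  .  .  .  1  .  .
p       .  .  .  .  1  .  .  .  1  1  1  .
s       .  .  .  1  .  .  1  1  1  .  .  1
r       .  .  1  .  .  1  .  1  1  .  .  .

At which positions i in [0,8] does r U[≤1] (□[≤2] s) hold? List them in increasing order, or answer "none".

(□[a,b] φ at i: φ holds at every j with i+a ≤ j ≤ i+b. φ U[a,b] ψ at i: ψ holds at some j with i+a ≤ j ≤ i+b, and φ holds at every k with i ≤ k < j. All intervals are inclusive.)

Evaluate at each i in [0,8]:
  i=0: ✗ (no rhs in [0,1])
  i=1: ✗ (no rhs in [1,2])
  i=2: ✗ (no rhs in [2,3])
  i=3: ✗ (no rhs in [3,4])
  i=4: ✗ (no rhs in [4,5])
  i=5: ✓ (rhs at j=6; lhs holds on [5,5])
  i=6: ✓ (rhs at j=6)
  i=7: ✗ (no rhs in [7,8])
  i=8: ✗ (no rhs in [8,9])

5, 6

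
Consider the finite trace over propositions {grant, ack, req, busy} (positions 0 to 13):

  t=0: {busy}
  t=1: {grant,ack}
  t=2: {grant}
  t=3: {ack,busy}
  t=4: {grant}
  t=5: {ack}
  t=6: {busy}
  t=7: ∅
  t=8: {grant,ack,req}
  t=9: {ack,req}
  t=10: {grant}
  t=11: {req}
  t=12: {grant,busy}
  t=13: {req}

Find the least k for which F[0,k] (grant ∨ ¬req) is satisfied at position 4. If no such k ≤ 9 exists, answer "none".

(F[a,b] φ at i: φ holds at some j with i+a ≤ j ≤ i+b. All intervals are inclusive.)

0

Scan j = 4,5,… for (grant ∨ ¬req):
  j=4: holds
First hit at j=4, so smallest k = 4-4 = 0.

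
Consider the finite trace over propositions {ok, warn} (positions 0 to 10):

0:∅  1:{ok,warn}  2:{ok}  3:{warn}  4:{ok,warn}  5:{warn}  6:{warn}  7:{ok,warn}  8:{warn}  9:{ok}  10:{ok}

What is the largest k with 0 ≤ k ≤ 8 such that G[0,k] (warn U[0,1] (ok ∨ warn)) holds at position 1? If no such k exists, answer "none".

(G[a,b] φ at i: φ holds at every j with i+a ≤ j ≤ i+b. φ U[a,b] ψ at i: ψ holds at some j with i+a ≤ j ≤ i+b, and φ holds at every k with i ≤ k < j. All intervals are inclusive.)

(warn U[0,1] (ok ∨ warn)) must hold from j=1 onward; find where it first fails.
  j=1: holds
  j=2: holds
  j=3: holds
  j=4: holds
  j=5: holds
  j=6: holds
  j=7: holds
  j=8: holds
  j=9: holds
Holds through j=9; largest k = 8.

8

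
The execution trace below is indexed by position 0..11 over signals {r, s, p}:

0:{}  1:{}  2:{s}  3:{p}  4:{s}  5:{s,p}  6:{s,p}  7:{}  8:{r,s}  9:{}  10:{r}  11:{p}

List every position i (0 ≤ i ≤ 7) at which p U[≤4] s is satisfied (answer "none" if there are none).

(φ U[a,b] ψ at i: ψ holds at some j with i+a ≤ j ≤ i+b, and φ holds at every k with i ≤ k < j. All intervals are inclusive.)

Evaluate at each i in [0,7]:
  i=0: ✗ (lhs fails at k=0 before rhs at j=2)
  i=1: ✗ (lhs fails at k=1 before rhs at j=2)
  i=2: ✓ (rhs at j=2)
  i=3: ✓ (rhs at j=4; lhs holds on [3,3])
  i=4: ✓ (rhs at j=4)
  i=5: ✓ (rhs at j=5)
  i=6: ✓ (rhs at j=6)
  i=7: ✗ (lhs fails at k=7 before rhs at j=8)

2, 3, 4, 5, 6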